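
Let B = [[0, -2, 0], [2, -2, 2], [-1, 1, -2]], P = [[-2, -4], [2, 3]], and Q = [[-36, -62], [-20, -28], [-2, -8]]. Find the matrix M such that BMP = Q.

Left-multiply by B⁻¹ and right-multiply by P⁻¹: M = B⁻¹QP⁻¹.
det B = -4, so B⁻¹ = [[-1/2, 1, 1], [-1/2, 0, 0], [0, -1/2, -1]].
det P = 2; the adjugate gives P⁻¹ = [[3/2, 2], [-1, -1]].
B⁻¹Q = [[-4, -5], [18, 31], [12, 22]].
M = (B⁻¹Q)P⁻¹ = [[-1, -3], [-4, 5], [-4, 2]].

M = [[-1, -3], [-4, 5], [-4, 2]]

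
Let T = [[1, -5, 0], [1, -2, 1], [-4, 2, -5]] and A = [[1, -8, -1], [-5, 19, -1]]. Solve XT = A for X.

Since T sits to the right of X, X = AT⁻¹.
T has determinant 3; T⁻¹ = [[8/3, -25/3, -5/3], [1/3, -5/3, -1/3], [-2, 6, 1]].
X = AT⁻¹ = [[1, -8, -1], [-5, 19, -1]] · [[8/3, -25/3, -5/3], [1/3, -5/3, -1/3], [-2, 6, 1]] = [[2, -1, 0], [-5, 4, 1]].

X = [[2, -1, 0], [-5, 4, 1]]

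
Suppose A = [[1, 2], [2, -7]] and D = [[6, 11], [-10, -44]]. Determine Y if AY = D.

Y = [[2, -1], [2, 6]]

Left-multiplying both sides by A⁻¹ gives Y = A⁻¹D.
det A = -11; the adjugate gives A⁻¹ = [[7/11, 2/11], [2/11, -1/11]].
Y = A⁻¹D = [[7/11, 2/11], [2/11, -1/11]] · [[6, 11], [-10, -44]] = [[2, -1], [2, 6]].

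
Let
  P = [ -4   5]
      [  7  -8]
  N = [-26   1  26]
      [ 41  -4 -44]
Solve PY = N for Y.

Y = [[-1, -4, -4], [-6, -3, 2]]

Left-multiplying both sides by P⁻¹ gives Y = P⁻¹N.
det P = -3, so P⁻¹ = [[8/3, 5/3], [7/3, 4/3]].
Y = P⁻¹N = [[8/3, 5/3], [7/3, 4/3]] · [[-26, 1, 26], [41, -4, -44]] = [[-1, -4, -4], [-6, -3, 2]].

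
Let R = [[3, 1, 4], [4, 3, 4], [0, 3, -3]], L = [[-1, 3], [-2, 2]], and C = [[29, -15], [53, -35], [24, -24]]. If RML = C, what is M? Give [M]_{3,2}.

Left-multiply by R⁻¹ and right-multiply by L⁻¹: M = R⁻¹CL⁻¹.
det R = -3; the adjugate gives R⁻¹ = [[7, -5, 8/3], [-4, 3, -4/3], [-4, 3, -5/3]].
det L = 4, so L⁻¹ = [[1/2, -3/4], [1/2, -1/4]].
R⁻¹C = [[2, 6], [11, -13], [3, -5]].
M = (R⁻¹C)L⁻¹ = [[4, -3], [-1, -5], [-1, -1]].

-1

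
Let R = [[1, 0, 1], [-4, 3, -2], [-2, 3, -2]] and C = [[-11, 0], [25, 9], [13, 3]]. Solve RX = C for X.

X = [[-6, -3], [-3, 1], [-5, 3]]

R is on the left of X, so left-multiply by R⁻¹: X = R⁻¹C.
det R = -6; the adjugate gives R⁻¹ = [[0, -1/2, 1/2], [2/3, 0, 1/3], [1, 1/2, -1/2]].
X = R⁻¹C = [[0, -1/2, 1/2], [2/3, 0, 1/3], [1, 1/2, -1/2]] · [[-11, 0], [25, 9], [13, 3]] = [[-6, -3], [-3, 1], [-5, 3]].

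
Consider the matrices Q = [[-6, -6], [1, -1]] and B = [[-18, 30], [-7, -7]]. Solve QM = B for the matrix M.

Q is on the left of M, so left-multiply by Q⁻¹: M = Q⁻¹B.
det Q = 12; the adjugate gives Q⁻¹ = [[-1/12, 1/2], [-1/12, -1/2]].
M = Q⁻¹B = [[-1/12, 1/2], [-1/12, -1/2]] · [[-18, 30], [-7, -7]] = [[-2, -6], [5, 1]].

M = [[-2, -6], [5, 1]]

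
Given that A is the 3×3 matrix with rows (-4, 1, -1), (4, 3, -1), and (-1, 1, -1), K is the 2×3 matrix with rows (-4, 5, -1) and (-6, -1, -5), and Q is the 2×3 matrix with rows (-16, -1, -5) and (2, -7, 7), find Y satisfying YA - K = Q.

Y = [[3, -1, 4], [-3, -3, 4]]

YA = Q + K = [[-20, 4, -6], [-4, -8, 2]].
Since A sits to the right of Y, Y = (Q + K)A⁻¹.
A has determinant 6; A⁻¹ = [[-1/3, 0, 1/3], [5/6, 1/2, -4/3], [7/6, 1/2, -8/3]].
Y = (Q + K)A⁻¹ = [[3, -1, 4], [-3, -3, 4]].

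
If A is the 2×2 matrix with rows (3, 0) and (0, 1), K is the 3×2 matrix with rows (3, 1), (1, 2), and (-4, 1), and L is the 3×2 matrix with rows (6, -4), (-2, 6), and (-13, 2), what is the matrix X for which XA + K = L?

X = [[1, -5], [-1, 4], [-3, 1]]

XA = L − K = [[3, -5], [-3, 4], [-9, 1]].
Since A sits to the right of X, X = (L − K)A⁻¹.
det A = 3, so A⁻¹ = [[1/3, 0], [0, 1]].
X = (L − K)A⁻¹ = [[1, -5], [-1, 4], [-3, 1]].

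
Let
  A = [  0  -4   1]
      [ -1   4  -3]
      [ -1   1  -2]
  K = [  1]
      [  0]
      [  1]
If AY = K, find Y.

Since A multiplies Y on the left, Y = A⁻¹K.
det A = -1; the adjugate gives A⁻¹ = [[5, 7, -8], [-1, -1, 1], [-3, -4, 4]].
Y = A⁻¹K = [[5, 7, -8], [-1, -1, 1], [-3, -4, 4]] · [[1], [0], [1]] = [[-3], [0], [1]].

Y = [[-3], [0], [1]]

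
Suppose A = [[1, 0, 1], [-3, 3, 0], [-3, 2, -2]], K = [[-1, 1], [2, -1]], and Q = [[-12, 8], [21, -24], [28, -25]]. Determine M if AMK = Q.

M = [[4, -3], [-5, -4], [0, -1]]

M = A⁻¹QK⁻¹ (apply A⁻¹ on the left and K⁻¹ on the right).
A has determinant -3; A⁻¹ = [[2, -2/3, 1], [2, -1/3, 1], [-1, 2/3, -1]].
K has determinant -1; K⁻¹ = [[1, 1], [2, 1]].
A⁻¹Q = [[-10, 7], [-3, -1], [-2, 1]].
M = (A⁻¹Q)K⁻¹ = [[4, -3], [-5, -4], [0, -1]].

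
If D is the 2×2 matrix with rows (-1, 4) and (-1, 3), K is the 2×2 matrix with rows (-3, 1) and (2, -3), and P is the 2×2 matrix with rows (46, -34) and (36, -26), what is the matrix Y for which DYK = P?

Y = D⁻¹PK⁻¹ (apply D⁻¹ on the left and K⁻¹ on the right).
det D = 1; the adjugate gives D⁻¹ = [[3, -4], [1, -1]].
det K = 7; the adjugate gives K⁻¹ = [[-3/7, -1/7], [-2/7, -3/7]].
D⁻¹P = [[-6, 2], [10, -8]].
Y = (D⁻¹P)K⁻¹ = [[2, 0], [-2, 2]].

Y = [[2, 0], [-2, 2]]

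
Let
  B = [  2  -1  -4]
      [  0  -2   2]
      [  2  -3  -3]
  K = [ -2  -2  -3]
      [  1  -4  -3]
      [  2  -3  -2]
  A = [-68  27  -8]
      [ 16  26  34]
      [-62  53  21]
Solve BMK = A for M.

M = B⁻¹AK⁻¹ (apply B⁻¹ on the left and K⁻¹ on the right).
det B = 4, so B⁻¹ = [[3, 9/4, -5/2], [1, 1/2, -1], [1, 1, -1]].
det K = -5, so K⁻¹ = [[1/5, -1, 6/5], [4/5, -2, 9/5], [-1, 2, -2]].
B⁻¹A = [[-13, 7, 0], [2, -13, -12], [10, 0, 5]].
M = (B⁻¹A)K⁻¹ = [[3, -1, -3], [2, 0, 3], [-3, 0, 2]].

M = [[3, -1, -3], [2, 0, 3], [-3, 0, 2]]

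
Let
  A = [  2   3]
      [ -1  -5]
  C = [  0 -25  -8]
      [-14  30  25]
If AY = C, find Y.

Y = [[-6, -5, 5], [4, -5, -6]]

Since A multiplies Y on the left, Y = A⁻¹C.
det A = -7; the adjugate gives A⁻¹ = [[5/7, 3/7], [-1/7, -2/7]].
Y = A⁻¹C = [[5/7, 3/7], [-1/7, -2/7]] · [[0, -25, -8], [-14, 30, 25]] = [[-6, -5, 5], [4, -5, -6]].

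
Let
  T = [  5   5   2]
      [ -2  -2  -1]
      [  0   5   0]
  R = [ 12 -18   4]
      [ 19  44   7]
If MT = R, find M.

M = [[4, 4, -6], [5, 3, 5]]

T is on the right of M, so right-multiply by T⁻¹: M = RT⁻¹.
det T = 5; the adjugate gives T⁻¹ = [[1, 2, -1/5], [0, 0, 1/5], [-2, -5, 0]].
M = RT⁻¹ = [[12, -18, 4], [19, 44, 7]] · [[1, 2, -1/5], [0, 0, 1/5], [-2, -5, 0]] = [[4, 4, -6], [5, 3, 5]].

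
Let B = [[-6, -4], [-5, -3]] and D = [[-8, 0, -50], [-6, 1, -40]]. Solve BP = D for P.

Left-multiplying both sides by B⁻¹ gives P = B⁻¹D.
det B = -2; the adjugate gives B⁻¹ = [[3/2, -2], [-5/2, 3]].
P = B⁻¹D = [[3/2, -2], [-5/2, 3]] · [[-8, 0, -50], [-6, 1, -40]] = [[0, -2, 5], [2, 3, 5]].

P = [[0, -2, 5], [2, 3, 5]]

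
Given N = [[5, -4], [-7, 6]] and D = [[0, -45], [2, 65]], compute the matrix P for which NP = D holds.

N is on the left of P, so left-multiply by N⁻¹: P = N⁻¹D.
det N = 2; the adjugate gives N⁻¹ = [[3, 2], [7/2, 5/2]].
P = N⁻¹D = [[3, 2], [7/2, 5/2]] · [[0, -45], [2, 65]] = [[4, -5], [5, 5]].

P = [[4, -5], [5, 5]]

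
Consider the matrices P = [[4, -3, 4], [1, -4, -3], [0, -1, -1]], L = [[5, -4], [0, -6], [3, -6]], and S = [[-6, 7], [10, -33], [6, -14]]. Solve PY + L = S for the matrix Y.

PY = S − L = [[-11, 11], [10, -27], [3, -8]].
Since P multiplies Y on the left, Y = P⁻¹(S − L).
P has determinant -3; P⁻¹ = [[-1/3, 7/3, -25/3], [-1/3, 4/3, -16/3], [1/3, -4/3, 13/3]].
Y = P⁻¹(S − L) = [[2, 0], [1, 3], [-4, 5]].

Y = [[2, 0], [1, 3], [-4, 5]]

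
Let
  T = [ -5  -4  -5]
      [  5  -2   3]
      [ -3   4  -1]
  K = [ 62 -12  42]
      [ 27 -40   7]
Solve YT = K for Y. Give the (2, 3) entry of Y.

-4

Right-multiplying both sides by T⁻¹ gives Y = KT⁻¹.
det T = -4, so T⁻¹ = [[5/2, 6, 11/2], [1, 5/2, 5/2], [-7/2, -8, -15/2]].
Y = KT⁻¹ = [[62, -12, 42], [27, -40, 7]] · [[5/2, 6, 11/2], [1, 5/2, 5/2], [-7/2, -8, -15/2]] = [[-4, 6, -4], [3, 6, -4]].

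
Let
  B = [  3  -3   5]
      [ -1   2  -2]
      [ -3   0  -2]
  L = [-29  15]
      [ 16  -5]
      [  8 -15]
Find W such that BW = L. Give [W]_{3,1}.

B is on the left of W, so left-multiply by B⁻¹: W = B⁻¹L.
det B = 6; the adjugate gives B⁻¹ = [[-2/3, -1, -2/3], [2/3, 3/2, 1/6], [1, 3/2, 1/2]].
W = B⁻¹L = [[-2/3, -1, -2/3], [2/3, 3/2, 1/6], [1, 3/2, 1/2]] · [[-29, 15], [16, -5], [8, -15]] = [[-2, 5], [6, 0], [-1, 0]].

-1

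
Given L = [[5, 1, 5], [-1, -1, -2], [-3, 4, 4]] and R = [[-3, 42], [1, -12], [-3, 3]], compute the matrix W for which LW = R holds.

Left-multiplying both sides by L⁻¹ gives W = L⁻¹R.
det L = -5, so L⁻¹ = [[-4/5, -16/5, -3/5], [-2, -7, -1], [7/5, 23/5, 4/5]].
W = L⁻¹R = [[-4/5, -16/5, -3/5], [-2, -7, -1], [7/5, 23/5, 4/5]] · [[-3, 42], [1, -12], [-3, 3]] = [[1, 3], [2, -3], [-2, 6]].

W = [[1, 3], [2, -3], [-2, 6]]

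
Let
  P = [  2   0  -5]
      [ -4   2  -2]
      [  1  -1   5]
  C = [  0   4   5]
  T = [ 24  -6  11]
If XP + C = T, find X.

XP = T − C = [[24, -10, 6]].
P is on the right of X, so right-multiply by P⁻¹: X = (T − C)P⁻¹.
P has determinant 6; P⁻¹ = [[4/3, 5/6, 5/3], [3, 5/2, 4], [1/3, 1/3, 2/3]].
X = (T − C)P⁻¹ = [[4, -3, 4]].

X = [[4, -3, 4]]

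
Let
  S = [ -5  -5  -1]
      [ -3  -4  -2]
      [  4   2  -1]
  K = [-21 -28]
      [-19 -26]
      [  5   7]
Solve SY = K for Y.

Left-multiplying both sides by S⁻¹ gives Y = S⁻¹K.
S has determinant 5; S⁻¹ = [[8/5, -7/5, 6/5], [-11/5, 9/5, -7/5], [2, -2, 1]].
Y = S⁻¹K = [[8/5, -7/5, 6/5], [-11/5, 9/5, -7/5], [2, -2, 1]] · [[-21, -28], [-19, -26], [5, 7]] = [[-1, 0], [5, 5], [1, 3]].

Y = [[-1, 0], [5, 5], [1, 3]]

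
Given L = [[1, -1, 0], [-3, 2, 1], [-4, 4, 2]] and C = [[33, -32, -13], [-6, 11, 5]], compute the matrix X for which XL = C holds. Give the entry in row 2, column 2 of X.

-5

Right-multiplying both sides by L⁻¹ gives X = CL⁻¹.
det L = -2, so L⁻¹ = [[0, -1, 1/2], [-1, -1, 1/2], [2, 0, 1/2]].
X = CL⁻¹ = [[33, -32, -13], [-6, 11, 5]] · [[0, -1, 1/2], [-1, -1, 1/2], [2, 0, 1/2]] = [[6, -1, -6], [-1, -5, 5]].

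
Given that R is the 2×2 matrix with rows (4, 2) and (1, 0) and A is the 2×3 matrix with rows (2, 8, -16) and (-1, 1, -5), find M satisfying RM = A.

M = [[-1, 1, -5], [3, 2, 2]]

Since R multiplies M on the left, M = R⁻¹A.
det R = -2; the adjugate gives R⁻¹ = [[0, 1], [1/2, -2]].
M = R⁻¹A = [[0, 1], [1/2, -2]] · [[2, 8, -16], [-1, 1, -5]] = [[-1, 1, -5], [3, 2, 2]].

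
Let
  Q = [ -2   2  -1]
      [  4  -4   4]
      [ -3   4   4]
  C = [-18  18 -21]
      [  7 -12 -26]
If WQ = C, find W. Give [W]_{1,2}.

Q is on the right of W, so right-multiply by Q⁻¹: W = CQ⁻¹.
det Q = 4; the adjugate gives Q⁻¹ = [[-8, -3, 1], [-7, -11/4, 1], [1, 1/2, 0]].
W = CQ⁻¹ = [[-18, 18, -21], [7, -12, -26]] · [[-8, -3, 1], [-7, -11/4, 1], [1, 1/2, 0]] = [[-3, -6, 0], [2, -1, -5]].

-6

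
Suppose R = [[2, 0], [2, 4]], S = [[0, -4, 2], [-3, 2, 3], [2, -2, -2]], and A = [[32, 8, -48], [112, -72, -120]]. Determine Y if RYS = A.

Y = R⁻¹AS⁻¹ (apply R⁻¹ on the left and S⁻¹ on the right).
R has determinant 8; R⁻¹ = [[1/2, 0], [-1/4, 1/4]].
det S = 4; the adjugate gives S⁻¹ = [[1/2, -3, -4], [0, -1, -3/2], [1/2, -2, -3]].
R⁻¹A = [[16, 4, -24], [20, -20, -18]].
Y = (R⁻¹A)S⁻¹ = [[-4, -4, 2], [1, -4, 4]].

Y = [[-4, -4, 2], [1, -4, 4]]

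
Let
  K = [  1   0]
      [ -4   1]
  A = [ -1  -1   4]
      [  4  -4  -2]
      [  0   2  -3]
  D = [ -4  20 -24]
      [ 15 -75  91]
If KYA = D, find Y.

Y = [[-4, -2, 4], [1, 0, 3]]

Left-multiply by K⁻¹ and right-multiply by A⁻¹: Y = K⁻¹DA⁻¹.
K has determinant 1; K⁻¹ = [[1, 0], [4, 1]].
det A = 4, so A⁻¹ = [[4, 5/4, 9/2], [3, 3/4, 7/2], [2, 1/2, 2]].
K⁻¹D = [[-4, 20, -24], [-1, 5, -5]].
Y = (K⁻¹D)A⁻¹ = [[-4, -2, 4], [1, 0, 3]].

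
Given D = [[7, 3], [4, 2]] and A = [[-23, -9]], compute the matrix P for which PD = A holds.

P = [[-5, 3]]

D is on the right of P, so right-multiply by D⁻¹: P = AD⁻¹.
D has determinant 2; D⁻¹ = [[1, -3/2], [-2, 7/2]].
P = AD⁻¹ = [[-23, -9]] · [[1, -3/2], [-2, 7/2]] = [[-5, 3]].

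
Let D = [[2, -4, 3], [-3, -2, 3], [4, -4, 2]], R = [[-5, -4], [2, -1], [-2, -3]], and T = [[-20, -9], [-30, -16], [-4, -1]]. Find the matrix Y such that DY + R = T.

DY = T − R = [[-15, -5], [-32, -15], [-2, 2]].
Left-multiplying both sides by D⁻¹ gives Y = D⁻¹(T − R).
det D = 4, so D⁻¹ = [[2, -1, -3/2], [9/2, -2, -15/4], [5, -2, -4]].
Y = D⁻¹(T − R) = [[5, 2], [4, 0], [-3, -3]].

Y = [[5, 2], [4, 0], [-3, -3]]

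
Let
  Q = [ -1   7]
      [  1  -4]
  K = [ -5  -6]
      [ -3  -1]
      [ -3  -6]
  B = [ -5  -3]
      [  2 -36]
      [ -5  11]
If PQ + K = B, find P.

PQ = B − K = [[0, 3], [5, -35], [-2, 17]].
Q is on the right of P, so right-multiply by Q⁻¹: P = (B − K)Q⁻¹.
det Q = -3, so Q⁻¹ = [[4/3, 7/3], [1/3, 1/3]].
P = (B − K)Q⁻¹ = [[1, 1], [-5, 0], [3, 1]].

P = [[1, 1], [-5, 0], [3, 1]]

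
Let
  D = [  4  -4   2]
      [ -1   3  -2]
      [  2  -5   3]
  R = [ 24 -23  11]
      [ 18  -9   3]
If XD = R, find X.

D is on the right of X, so right-multiply by D⁻¹: X = RD⁻¹.
det D = -2, so D⁻¹ = [[1/2, -1, -1], [1/2, -4, -3], [1/2, -6, -4]].
X = RD⁻¹ = [[24, -23, 11], [18, -9, 3]] · [[1/2, -1, -1], [1/2, -4, -3], [1/2, -6, -4]] = [[6, 2, 1], [6, 0, -3]].

X = [[6, 2, 1], [6, 0, -3]]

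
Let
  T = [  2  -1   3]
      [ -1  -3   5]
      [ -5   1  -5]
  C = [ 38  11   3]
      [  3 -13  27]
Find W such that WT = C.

W = [[1, -6, -6], [-6, 5, -4]]

T is on the right of W, so right-multiply by T⁻¹: W = CT⁻¹.
det T = 2, so T⁻¹ = [[5, -1, 2], [-15, 5/2, -13/2], [-8, 3/2, -7/2]].
W = CT⁻¹ = [[38, 11, 3], [3, -13, 27]] · [[5, -1, 2], [-15, 5/2, -13/2], [-8, 3/2, -7/2]] = [[1, -6, -6], [-6, 5, -4]].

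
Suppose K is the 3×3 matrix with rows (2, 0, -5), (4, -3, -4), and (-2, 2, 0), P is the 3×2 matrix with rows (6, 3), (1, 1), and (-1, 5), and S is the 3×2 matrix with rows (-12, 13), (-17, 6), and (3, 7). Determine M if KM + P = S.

KM = S − P = [[-18, 10], [-18, 5], [4, 2]].
Left-multiplying both sides by K⁻¹ gives M = K⁻¹(S − P).
det K = 6; the adjugate gives K⁻¹ = [[4/3, -5/3, -5/2], [4/3, -5/3, -2], [1/3, -2/3, -1]].
M = K⁻¹(S − P) = [[-4, 0], [-2, 1], [2, -2]].

M = [[-4, 0], [-2, 1], [2, -2]]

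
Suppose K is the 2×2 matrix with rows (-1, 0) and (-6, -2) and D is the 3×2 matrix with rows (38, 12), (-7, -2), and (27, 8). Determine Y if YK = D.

K is on the right of Y, so right-multiply by K⁻¹: Y = DK⁻¹.
det K = 2; the adjugate gives K⁻¹ = [[-1, 0], [3, -1/2]].
Y = DK⁻¹ = [[38, 12], [-7, -2], [27, 8]] · [[-1, 0], [3, -1/2]] = [[-2, -6], [1, 1], [-3, -4]].

Y = [[-2, -6], [1, 1], [-3, -4]]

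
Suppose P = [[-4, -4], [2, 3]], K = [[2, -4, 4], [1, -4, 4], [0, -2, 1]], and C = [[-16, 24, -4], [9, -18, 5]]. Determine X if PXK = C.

Isolating X: multiply by P⁻¹ from the left and K⁻¹ from the right, so X = P⁻¹CK⁻¹.
det P = -4, so P⁻¹ = [[-3/4, -1], [1/2, 1]].
det K = 4; the adjugate gives K⁻¹ = [[1, -1, 0], [-1/4, 1/2, -1], [-1/2, 1, -1]].
P⁻¹C = [[3, 0, -2], [1, -6, 3]].
X = (P⁻¹C)K⁻¹ = [[4, -5, 2], [1, -1, 3]].

X = [[4, -5, 2], [1, -1, 3]]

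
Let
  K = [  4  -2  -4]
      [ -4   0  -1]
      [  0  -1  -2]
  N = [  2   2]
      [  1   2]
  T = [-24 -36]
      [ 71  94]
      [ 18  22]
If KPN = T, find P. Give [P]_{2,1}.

Isolating P: multiply by K⁻¹ from the left and N⁻¹ from the right, so P = K⁻¹TN⁻¹.
det K = -4, so K⁻¹ = [[1/4, 0, -1/2], [2, 2, -5], [-1, -1, 2]].
det N = 2; the adjugate gives N⁻¹ = [[1, -1], [-1/2, 1]].
K⁻¹T = [[-15, -20], [4, 6], [-11, -14]].
P = (K⁻¹T)N⁻¹ = [[-5, -5], [1, 2], [-4, -3]].

1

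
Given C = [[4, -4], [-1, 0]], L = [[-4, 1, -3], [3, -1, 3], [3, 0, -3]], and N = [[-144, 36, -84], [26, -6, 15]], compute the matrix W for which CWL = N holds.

W = C⁻¹NL⁻¹ (apply C⁻¹ on the left and L⁻¹ on the right).
det C = -4, so C⁻¹ = [[0, -1], [-1/4, -1]].
L has determinant -3; L⁻¹ = [[-1, -1, 0], [-6, -7, -1], [-1, -1, -1/3]].
C⁻¹N = [[-26, 6, -15], [10, -3, 6]].
W = (C⁻¹N)L⁻¹ = [[5, -1, -1], [2, 5, 1]].

W = [[5, -1, -1], [2, 5, 1]]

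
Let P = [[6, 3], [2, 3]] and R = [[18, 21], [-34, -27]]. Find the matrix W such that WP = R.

P is on the right of W, so right-multiply by P⁻¹: W = RP⁻¹.
det P = 12, so P⁻¹ = [[1/4, -1/4], [-1/6, 1/2]].
W = RP⁻¹ = [[18, 21], [-34, -27]] · [[1/4, -1/4], [-1/6, 1/2]] = [[1, 6], [-4, -5]].

W = [[1, 6], [-4, -5]]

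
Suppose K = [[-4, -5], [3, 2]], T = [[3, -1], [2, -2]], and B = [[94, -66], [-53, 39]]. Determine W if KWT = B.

W = [[-1, -4], [-2, -2]]

Left-multiply by K⁻¹ and right-multiply by T⁻¹: W = K⁻¹BT⁻¹.
det K = 7; the adjugate gives K⁻¹ = [[2/7, 5/7], [-3/7, -4/7]].
T has determinant -4; T⁻¹ = [[1/2, -1/4], [1/2, -3/4]].
K⁻¹B = [[-11, 9], [-10, 6]].
W = (K⁻¹B)T⁻¹ = [[-1, -4], [-2, -2]].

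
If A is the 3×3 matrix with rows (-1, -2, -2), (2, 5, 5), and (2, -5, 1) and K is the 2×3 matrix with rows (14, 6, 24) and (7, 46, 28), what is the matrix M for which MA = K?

Since A sits to the right of M, M = KA⁻¹.
det A = -6; the adjugate gives A⁻¹ = [[-5, -2, 0], [-4/3, -1/2, -1/6], [10/3, 3/2, 1/6]].
M = KA⁻¹ = [[14, 6, 24], [7, 46, 28]] · [[-5, -2, 0], [-4/3, -1/2, -1/6], [10/3, 3/2, 1/6]] = [[2, 5, 3], [-3, 5, -3]].

M = [[2, 5, 3], [-3, 5, -3]]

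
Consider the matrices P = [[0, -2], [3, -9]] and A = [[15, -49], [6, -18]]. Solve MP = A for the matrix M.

M = [[2, 5], [0, 2]]

Right-multiplying both sides by P⁻¹ gives M = AP⁻¹.
det P = 6; the adjugate gives P⁻¹ = [[-3/2, 1/3], [-1/2, 0]].
M = AP⁻¹ = [[15, -49], [6, -18]] · [[-3/2, 1/3], [-1/2, 0]] = [[2, 5], [0, 2]].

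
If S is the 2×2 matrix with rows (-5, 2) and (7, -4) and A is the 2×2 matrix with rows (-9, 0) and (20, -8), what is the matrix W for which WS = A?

Right-multiplying both sides by S⁻¹ gives W = AS⁻¹.
det S = 6; the adjugate gives S⁻¹ = [[-2/3, -1/3], [-7/6, -5/6]].
W = AS⁻¹ = [[-9, 0], [20, -8]] · [[-2/3, -1/3], [-7/6, -5/6]] = [[6, 3], [-4, 0]].

W = [[6, 3], [-4, 0]]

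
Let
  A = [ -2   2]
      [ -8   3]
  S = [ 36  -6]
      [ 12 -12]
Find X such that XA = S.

X = [[6, -6], [-6, 0]]

Right-multiplying both sides by A⁻¹ gives X = SA⁻¹.
det A = 10; the adjugate gives A⁻¹ = [[3/10, -1/5], [4/5, -1/5]].
X = SA⁻¹ = [[36, -6], [12, -12]] · [[3/10, -1/5], [4/5, -1/5]] = [[6, -6], [-6, 0]].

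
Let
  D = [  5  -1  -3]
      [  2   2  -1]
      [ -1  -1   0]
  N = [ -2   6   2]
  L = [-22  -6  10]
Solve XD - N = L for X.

X = [[-4, 0, 4]]

XD = L + N = [[-24, 0, 12]].
Since D sits to the right of X, X = (L + N)D⁻¹.
D has determinant -6; D⁻¹ = [[1/6, -1/2, -7/6], [-1/6, 1/2, 1/6], [0, -1, -2]].
X = (L + N)D⁻¹ = [[-4, 0, 4]].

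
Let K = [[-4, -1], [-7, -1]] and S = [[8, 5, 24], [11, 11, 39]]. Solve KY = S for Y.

K is on the left of Y, so left-multiply by K⁻¹: Y = K⁻¹S.
det K = -3; the adjugate gives K⁻¹ = [[1/3, -1/3], [-7/3, 4/3]].
Y = K⁻¹S = [[1/3, -1/3], [-7/3, 4/3]] · [[8, 5, 24], [11, 11, 39]] = [[-1, -2, -5], [-4, 3, -4]].

Y = [[-1, -2, -5], [-4, 3, -4]]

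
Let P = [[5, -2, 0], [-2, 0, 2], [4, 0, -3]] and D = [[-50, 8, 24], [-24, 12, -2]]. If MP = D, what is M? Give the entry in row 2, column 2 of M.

5

Right-multiplying both sides by P⁻¹ gives M = DP⁻¹.
det P = -4; the adjugate gives P⁻¹ = [[0, 3/2, 1], [-1/2, 15/4, 5/2], [0, 2, 1]].
M = DP⁻¹ = [[-50, 8, 24], [-24, 12, -2]] · [[0, 3/2, 1], [-1/2, 15/4, 5/2], [0, 2, 1]] = [[-4, 3, -6], [-6, 5, 4]].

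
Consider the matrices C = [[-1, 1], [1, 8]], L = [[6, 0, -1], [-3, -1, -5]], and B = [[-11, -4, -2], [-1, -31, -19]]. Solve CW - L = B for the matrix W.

W = [[4, 0, 0], [-1, -4, -3]]

CW = B + L = [[-5, -4, -3], [-4, -32, -24]].
Since C multiplies W on the left, W = C⁻¹(B + L).
det C = -9, so C⁻¹ = [[-8/9, 1/9], [1/9, 1/9]].
W = C⁻¹(B + L) = [[4, 0, 0], [-1, -4, -3]].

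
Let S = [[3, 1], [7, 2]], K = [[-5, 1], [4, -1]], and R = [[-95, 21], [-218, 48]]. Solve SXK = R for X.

Isolating X: multiply by S⁻¹ from the left and K⁻¹ from the right, so X = S⁻¹RK⁻¹.
det S = -1; the adjugate gives S⁻¹ = [[-2, 1], [7, -3]].
det K = 1; the adjugate gives K⁻¹ = [[-1, -1], [-4, -5]].
S⁻¹R = [[-28, 6], [-11, 3]].
X = (S⁻¹R)K⁻¹ = [[4, -2], [-1, -4]].

X = [[4, -2], [-1, -4]]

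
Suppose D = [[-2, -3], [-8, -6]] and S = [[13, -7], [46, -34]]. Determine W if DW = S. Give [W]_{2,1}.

Left-multiplying both sides by D⁻¹ gives W = D⁻¹S.
det D = -12, so D⁻¹ = [[1/2, -1/4], [-2/3, 1/6]].
W = D⁻¹S = [[1/2, -1/4], [-2/3, 1/6]] · [[13, -7], [46, -34]] = [[-5, 5], [-1, -1]].

-1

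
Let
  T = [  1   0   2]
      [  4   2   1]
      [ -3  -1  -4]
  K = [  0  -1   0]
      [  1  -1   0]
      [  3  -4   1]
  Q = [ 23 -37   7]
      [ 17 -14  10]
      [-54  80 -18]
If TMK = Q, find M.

M = [[-3, -4, -1], [-3, 0, 5], [5, 3, 4]]

Isolating M: multiply by T⁻¹ from the left and K⁻¹ from the right, so M = T⁻¹QK⁻¹.
det T = -3, so T⁻¹ = [[7/3, 2/3, 4/3], [-13/3, -2/3, -7/3], [-2/3, -1/3, -2/3]].
det K = 1, so K⁻¹ = [[-1, 1, 0], [-1, 0, 0], [-1, -3, 1]].
T⁻¹Q = [[-7, 11, -1], [15, -17, 5], [15, -24, 4]].
M = (T⁻¹Q)K⁻¹ = [[-3, -4, -1], [-3, 0, 5], [5, 3, 4]].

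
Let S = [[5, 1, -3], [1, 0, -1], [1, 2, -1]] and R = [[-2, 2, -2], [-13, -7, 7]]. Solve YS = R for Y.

S is on the right of Y, so right-multiply by S⁻¹: Y = RS⁻¹.
S has determinant 4; S⁻¹ = [[1/2, -5/4, -1/4], [0, -1/2, 1/2], [1/2, -9/4, -1/4]].
Y = RS⁻¹ = [[-2, 2, -2], [-13, -7, 7]] · [[1/2, -5/4, -1/4], [0, -1/2, 1/2], [1/2, -9/4, -1/4]] = [[-2, 6, 2], [-3, 4, -2]].

Y = [[-2, 6, 2], [-3, 4, -2]]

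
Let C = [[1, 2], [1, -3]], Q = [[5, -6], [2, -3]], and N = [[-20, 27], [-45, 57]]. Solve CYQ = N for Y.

Y = [[-4, -5], [1, 0]]

Left-multiply by C⁻¹ and right-multiply by Q⁻¹: Y = C⁻¹NQ⁻¹.
C has determinant -5; C⁻¹ = [[3/5, 2/5], [1/5, -1/5]].
det Q = -3, so Q⁻¹ = [[1, -2], [2/3, -5/3]].
C⁻¹N = [[-30, 39], [5, -6]].
Y = (C⁻¹N)Q⁻¹ = [[-4, -5], [1, 0]].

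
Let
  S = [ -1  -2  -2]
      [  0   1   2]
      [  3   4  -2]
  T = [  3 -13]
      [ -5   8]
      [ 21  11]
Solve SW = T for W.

W = [[-3, 3], [5, 2], [-5, 3]]

S is on the left of W, so left-multiply by S⁻¹: W = S⁻¹T.
S has determinant 4; S⁻¹ = [[-5/2, -3, -1/2], [3/2, 2, 1/2], [-3/4, -1/2, -1/4]].
W = S⁻¹T = [[-5/2, -3, -1/2], [3/2, 2, 1/2], [-3/4, -1/2, -1/4]] · [[3, -13], [-5, 8], [21, 11]] = [[-3, 3], [5, 2], [-5, 3]].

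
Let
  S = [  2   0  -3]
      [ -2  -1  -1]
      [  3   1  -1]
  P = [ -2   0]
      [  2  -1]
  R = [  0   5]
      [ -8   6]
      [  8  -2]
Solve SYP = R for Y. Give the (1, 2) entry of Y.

Isolating Y: multiply by S⁻¹ from the left and P⁻¹ from the right, so Y = S⁻¹RP⁻¹.
det S = 1, so S⁻¹ = [[2, -3, -3], [-5, 7, 8], [1, -2, -2]].
det P = 2, so P⁻¹ = [[-1/2, 0], [-1, -1]].
S⁻¹R = [[0, -2], [8, 1], [0, -3]].
Y = (S⁻¹R)P⁻¹ = [[2, 2], [-5, -1], [3, 3]].

2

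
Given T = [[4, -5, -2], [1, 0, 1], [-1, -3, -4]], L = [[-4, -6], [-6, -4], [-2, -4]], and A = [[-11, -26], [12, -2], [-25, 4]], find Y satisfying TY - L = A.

Y = [[2, -4], [3, 4], [4, -2]]

TY = A + L = [[-15, -32], [6, -6], [-27, 0]].
Left-multiplying both sides by T⁻¹ gives Y = T⁻¹(A + L).
det T = 3, so T⁻¹ = [[1, -14/3, -5/3], [1, -6, -2], [-1, 17/3, 5/3]].
Y = T⁻¹(A + L) = [[2, -4], [3, 4], [4, -2]].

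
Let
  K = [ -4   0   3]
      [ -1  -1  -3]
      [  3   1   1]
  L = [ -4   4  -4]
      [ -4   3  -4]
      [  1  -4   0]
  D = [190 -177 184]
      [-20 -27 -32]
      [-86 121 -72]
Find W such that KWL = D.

Left-multiply by K⁻¹ and right-multiply by L⁻¹: W = K⁻¹DL⁻¹.
K has determinant -2; K⁻¹ = [[-1, -3/2, -3/2], [4, 13/2, 15/2], [-1, -2, -2]].
det L = -4; the adjugate gives L⁻¹ = [[4, -4, 1], [1, -1, 0], [-13/4, 3, -1]].
K⁻¹D = [[-31, 36, -28], [-15, 24, -12], [22, -11, 24]].
W = (K⁻¹D)L⁻¹ = [[3, 4, -3], [3, 0, -3], [-1, -5, -2]].

W = [[3, 4, -3], [3, 0, -3], [-1, -5, -2]]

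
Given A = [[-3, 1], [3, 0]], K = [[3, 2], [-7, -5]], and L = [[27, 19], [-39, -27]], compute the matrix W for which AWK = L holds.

W = A⁻¹LK⁻¹ (apply A⁻¹ on the left and K⁻¹ on the right).
det A = -3; the adjugate gives A⁻¹ = [[0, 1/3], [1, 1]].
det K = -1; the adjugate gives K⁻¹ = [[5, 2], [-7, -3]].
A⁻¹L = [[-13, -9], [-12, -8]].
W = (A⁻¹L)K⁻¹ = [[-2, 1], [-4, 0]].

W = [[-2, 1], [-4, 0]]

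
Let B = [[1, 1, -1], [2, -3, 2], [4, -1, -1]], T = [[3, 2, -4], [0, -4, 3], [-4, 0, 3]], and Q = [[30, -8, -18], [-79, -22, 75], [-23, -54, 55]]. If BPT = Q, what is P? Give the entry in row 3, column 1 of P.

4

P = B⁻¹QT⁻¹ (apply B⁻¹ on the left and T⁻¹ on the right).
B has determinant 5; B⁻¹ = [[1, 2/5, -1/5], [2, 3/5, -4/5], [2, 1, -1]].
det T = 4, so T⁻¹ = [[-3, -3/2, -5/2], [-3, -7/4, -9/4], [-4, -2, -3]].
B⁻¹Q = [[3, -6, 1], [31, 14, -35], [4, 16, -16]].
P = (B⁻¹Q)T⁻¹ = [[5, 4, 3], [5, -1, -4], [4, -2, 2]].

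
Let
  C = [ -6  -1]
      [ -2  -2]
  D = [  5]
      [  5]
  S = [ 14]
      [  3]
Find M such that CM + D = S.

CM = S − D = [[9], [-2]].
Left-multiplying both sides by C⁻¹ gives M = C⁻¹(S − D).
det C = 10; the adjugate gives C⁻¹ = [[-1/5, 1/10], [1/5, -3/5]].
M = C⁻¹(S − D) = [[-2], [3]].

M = [[-2], [3]]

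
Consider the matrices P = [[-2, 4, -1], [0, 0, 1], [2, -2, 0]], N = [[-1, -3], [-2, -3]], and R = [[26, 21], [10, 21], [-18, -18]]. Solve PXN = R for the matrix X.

Left-multiply by P⁻¹ and right-multiply by N⁻¹: X = P⁻¹RN⁻¹.
P has determinant 4; P⁻¹ = [[1/2, 1/2, 1], [1/2, 1/2, 1/2], [0, 1, 0]].
det N = -3; the adjugate gives N⁻¹ = [[1, -1], [-2/3, 1/3]].
P⁻¹R = [[0, 3], [9, 12], [10, 21]].
X = (P⁻¹R)N⁻¹ = [[-2, 1], [1, -5], [-4, -3]].

X = [[-2, 1], [1, -5], [-4, -3]]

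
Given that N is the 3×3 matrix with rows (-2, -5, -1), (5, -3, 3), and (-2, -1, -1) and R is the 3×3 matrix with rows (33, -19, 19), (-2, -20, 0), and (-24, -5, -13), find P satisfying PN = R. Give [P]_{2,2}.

2

N is on the right of P, so right-multiply by N⁻¹: P = RN⁻¹.
det N = 4; the adjugate gives N⁻¹ = [[3/2, -1, -9/2], [-1/4, 0, 1/4], [-11/4, 2, 31/4]].
P = RN⁻¹ = [[33, -19, 19], [-2, -20, 0], [-24, -5, -13]] · [[3/2, -1, -9/2], [-1/4, 0, 1/4], [-11/4, 2, 31/4]] = [[2, 5, -6], [2, 2, 4], [1, -2, 6]].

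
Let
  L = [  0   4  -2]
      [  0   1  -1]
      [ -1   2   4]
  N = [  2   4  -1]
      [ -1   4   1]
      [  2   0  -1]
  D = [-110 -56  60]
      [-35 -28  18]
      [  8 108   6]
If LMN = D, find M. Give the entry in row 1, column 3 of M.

5

Isolating M: multiply by L⁻¹ from the left and N⁻¹ from the right, so M = L⁻¹DN⁻¹.
det L = 2; the adjugate gives L⁻¹ = [[3, -10, -1], [1/2, -1, 0], [1/2, -2, 0]].
det N = 4; the adjugate gives N⁻¹ = [[-1, 1, 2], [1/4, 0, -1/4], [-2, 2, 3]].
L⁻¹D = [[12, 4, -6], [-20, 0, 12], [15, 28, -6]].
M = (L⁻¹D)N⁻¹ = [[1, 0, 5], [-4, 4, -4], [4, 3, 5]].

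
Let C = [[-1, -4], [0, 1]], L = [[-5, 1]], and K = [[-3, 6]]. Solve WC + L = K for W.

WC = K − L = [[2, 5]].
Since C sits to the right of W, W = (K − L)C⁻¹.
det C = -1, so C⁻¹ = [[-1, -4], [0, 1]].
W = (K − L)C⁻¹ = [[-2, -3]].

W = [[-2, -3]]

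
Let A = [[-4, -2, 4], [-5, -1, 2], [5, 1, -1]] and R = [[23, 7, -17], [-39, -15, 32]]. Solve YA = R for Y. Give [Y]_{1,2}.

Right-multiplying both sides by A⁻¹ gives Y = RA⁻¹.
A has determinant -6; A⁻¹ = [[1/6, -1/3, 0], [-5/6, 8/3, 2], [0, 1, 1]].
Y = RA⁻¹ = [[23, 7, -17], [-39, -15, 32]] · [[1/6, -1/3, 0], [-5/6, 8/3, 2], [0, 1, 1]] = [[-2, -6, -3], [6, 5, 2]].

-6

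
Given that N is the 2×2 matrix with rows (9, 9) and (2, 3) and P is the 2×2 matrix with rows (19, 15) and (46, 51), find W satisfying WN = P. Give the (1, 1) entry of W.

3

Since N sits to the right of W, W = PN⁻¹.
det N = 9, so N⁻¹ = [[1/3, -1], [-2/9, 1]].
W = PN⁻¹ = [[19, 15], [46, 51]] · [[1/3, -1], [-2/9, 1]] = [[3, -4], [4, 5]].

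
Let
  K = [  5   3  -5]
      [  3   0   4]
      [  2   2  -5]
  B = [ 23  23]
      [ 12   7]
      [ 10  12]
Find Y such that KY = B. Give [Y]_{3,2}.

-2

K is on the left of Y, so left-multiply by K⁻¹: Y = K⁻¹B.
det K = -1; the adjugate gives K⁻¹ = [[8, -5, -12], [-23, 15, 35], [-6, 4, 9]].
Y = K⁻¹B = [[8, -5, -12], [-23, 15, 35], [-6, 4, 9]] · [[23, 23], [12, 7], [10, 12]] = [[4, 5], [1, -4], [0, -2]].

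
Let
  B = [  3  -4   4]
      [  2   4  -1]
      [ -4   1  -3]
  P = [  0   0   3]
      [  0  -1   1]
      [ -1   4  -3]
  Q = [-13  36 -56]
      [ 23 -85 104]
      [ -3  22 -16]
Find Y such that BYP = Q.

Y = B⁻¹QP⁻¹ (apply B⁻¹ on the left and P⁻¹ on the right).
det B = -1, so B⁻¹ = [[11, 8, 12], [-10, -7, -11], [-18, -13, -20]].
det P = -3; the adjugate gives P⁻¹ = [[1/3, -4, -1], [1/3, -1, 0], [1/3, 0, 0]].
B⁻¹Q = [[5, -20, 24], [2, -7, 8], [-5, 17, -24]].
Y = (B⁻¹Q)P⁻¹ = [[3, 0, -5], [1, -1, -2], [-4, 3, 5]].

Y = [[3, 0, -5], [1, -1, -2], [-4, 3, 5]]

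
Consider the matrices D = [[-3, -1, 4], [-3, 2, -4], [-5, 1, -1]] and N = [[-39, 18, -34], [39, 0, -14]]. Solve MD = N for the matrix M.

M = [[-2, 5, 6], [-4, 1, -6]]

D is on the right of M, so right-multiply by D⁻¹: M = ND⁻¹.
det D = 5; the adjugate gives D⁻¹ = [[2/5, 3/5, -4/5], [17/5, 23/5, -24/5], [7/5, 8/5, -9/5]].
M = ND⁻¹ = [[-39, 18, -34], [39, 0, -14]] · [[2/5, 3/5, -4/5], [17/5, 23/5, -24/5], [7/5, 8/5, -9/5]] = [[-2, 5, 6], [-4, 1, -6]].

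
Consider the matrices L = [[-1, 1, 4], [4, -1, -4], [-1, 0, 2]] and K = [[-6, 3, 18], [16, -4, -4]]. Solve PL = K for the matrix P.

L is on the right of P, so right-multiply by L⁻¹: P = KL⁻¹.
det L = -6, so L⁻¹ = [[1/3, 1/3, 0], [2/3, -1/3, -2], [1/6, 1/6, 1/2]].
P = KL⁻¹ = [[-6, 3, 18], [16, -4, -4]] · [[1/3, 1/3, 0], [2/3, -1/3, -2], [1/6, 1/6, 1/2]] = [[3, 0, 3], [2, 6, 6]].

P = [[3, 0, 3], [2, 6, 6]]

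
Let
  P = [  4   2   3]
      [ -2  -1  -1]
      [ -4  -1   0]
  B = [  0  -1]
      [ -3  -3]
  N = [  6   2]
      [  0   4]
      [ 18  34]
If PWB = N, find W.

W = P⁻¹NB⁻¹ (apply P⁻¹ on the left and B⁻¹ on the right).
det P = -2, so P⁻¹ = [[1/2, 3/2, -1/2], [-2, -6, 1], [1, 2, 0]].
det B = -3; the adjugate gives B⁻¹ = [[1, -1/3], [-1, 0]].
P⁻¹N = [[-6, -10], [6, 6], [6, 10]].
W = (P⁻¹N)B⁻¹ = [[4, 2], [0, -2], [-4, -2]].

W = [[4, 2], [0, -2], [-4, -2]]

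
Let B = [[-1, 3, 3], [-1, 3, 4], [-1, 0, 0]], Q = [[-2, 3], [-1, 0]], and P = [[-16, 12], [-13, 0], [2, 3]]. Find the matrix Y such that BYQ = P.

Y = [[-1, 4], [5, -1], [-4, 5]]

Y = B⁻¹PQ⁻¹ (apply B⁻¹ on the left and Q⁻¹ on the right).
B has determinant -3; B⁻¹ = [[0, 0, -1], [4/3, -1, -1/3], [-1, 1, 0]].
det Q = 3, so Q⁻¹ = [[0, -1], [1/3, -2/3]].
B⁻¹P = [[-2, -3], [-9, 15], [3, -12]].
Y = (B⁻¹P)Q⁻¹ = [[-1, 4], [5, -1], [-4, 5]].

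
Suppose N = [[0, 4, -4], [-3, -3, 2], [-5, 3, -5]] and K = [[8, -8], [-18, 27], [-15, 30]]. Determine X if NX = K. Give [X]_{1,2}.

-6

Left-multiplying both sides by N⁻¹ gives X = N⁻¹K.
det N = -4; the adjugate gives N⁻¹ = [[-9/4, -2, 1], [25/4, 5, -3], [6, 5, -3]].
X = N⁻¹K = [[-9/4, -2, 1], [25/4, 5, -3], [6, 5, -3]] · [[8, -8], [-18, 27], [-15, 30]] = [[3, -6], [5, -5], [3, -3]].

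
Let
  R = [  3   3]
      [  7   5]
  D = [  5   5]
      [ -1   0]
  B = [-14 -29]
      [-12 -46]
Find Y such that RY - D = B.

RY = B + D = [[-9, -24], [-13, -46]].
R is on the left of Y, so left-multiply by R⁻¹: Y = R⁻¹(B + D).
det R = -6, so R⁻¹ = [[-5/6, 1/2], [7/6, -1/2]].
Y = R⁻¹(B + D) = [[1, -3], [-4, -5]].

Y = [[1, -3], [-4, -5]]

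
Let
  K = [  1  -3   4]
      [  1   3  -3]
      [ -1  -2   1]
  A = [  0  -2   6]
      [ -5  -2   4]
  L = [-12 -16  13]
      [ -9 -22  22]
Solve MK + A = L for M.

M = [[-3, -5, 4], [2, -2, 4]]

MK = L − A = [[-12, -14, 7], [-4, -20, 18]].
K is on the right of M, so right-multiply by K⁻¹: M = (L − A)K⁻¹.
det K = -5; the adjugate gives K⁻¹ = [[3/5, 1, 3/5], [-2/5, -1, -7/5], [-1/5, -1, -6/5]].
M = (L − A)K⁻¹ = [[-3, -5, 4], [2, -2, 4]].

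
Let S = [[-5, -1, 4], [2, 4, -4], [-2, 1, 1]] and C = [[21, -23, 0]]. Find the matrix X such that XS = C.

Since S sits to the right of X, X = CS⁻¹.
det S = -6, so S⁻¹ = [[-4/3, -5/6, 2], [-1, -1/2, 2], [-5/3, -7/6, 3]].
X = CS⁻¹ = [[21, -23, 0]] · [[-4/3, -5/6, 2], [-1, -1/2, 2], [-5/3, -7/6, 3]] = [[-5, -6, -4]].

X = [[-5, -6, -4]]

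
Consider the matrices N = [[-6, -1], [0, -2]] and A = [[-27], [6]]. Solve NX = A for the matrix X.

X = [[5], [-3]]

N is on the left of X, so left-multiply by N⁻¹: X = N⁻¹A.
det N = 12; the adjugate gives N⁻¹ = [[-1/6, 1/12], [0, -1/2]].
X = N⁻¹A = [[-1/6, 1/12], [0, -1/2]] · [[-27], [6]] = [[5], [-3]].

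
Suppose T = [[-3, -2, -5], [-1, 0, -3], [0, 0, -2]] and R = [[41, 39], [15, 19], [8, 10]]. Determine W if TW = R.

Left-multiplying both sides by T⁻¹ gives W = T⁻¹R.
det T = 4; the adjugate gives T⁻¹ = [[0, -1, 3/2], [-1/2, 3/2, -1], [0, 0, -1/2]].
W = T⁻¹R = [[0, -1, 3/2], [-1/2, 3/2, -1], [0, 0, -1/2]] · [[41, 39], [15, 19], [8, 10]] = [[-3, -4], [-6, -1], [-4, -5]].

W = [[-3, -4], [-6, -1], [-4, -5]]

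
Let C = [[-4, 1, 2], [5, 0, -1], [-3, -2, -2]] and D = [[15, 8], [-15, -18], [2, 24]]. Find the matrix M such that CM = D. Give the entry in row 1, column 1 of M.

-2

Since C multiplies M on the left, M = C⁻¹D.
det C = 1, so C⁻¹ = [[-2, -2, -1], [13, 14, 6], [-10, -11, -5]].
M = C⁻¹D = [[-2, -2, -1], [13, 14, 6], [-10, -11, -5]] · [[15, 8], [-15, -18], [2, 24]] = [[-2, -4], [-3, -4], [5, -2]].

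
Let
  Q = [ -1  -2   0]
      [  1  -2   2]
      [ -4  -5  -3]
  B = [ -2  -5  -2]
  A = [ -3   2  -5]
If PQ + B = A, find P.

P = [[2, -3, -1]]

PQ = A − B = [[-1, 7, -3]].
Right-multiplying both sides by Q⁻¹ gives P = (A − B)Q⁻¹.
det Q = -6; the adjugate gives Q⁻¹ = [[-8/3, 1, 2/3], [5/6, -1/2, -1/3], [13/6, -1/2, -2/3]].
P = (A − B)Q⁻¹ = [[2, -3, -1]].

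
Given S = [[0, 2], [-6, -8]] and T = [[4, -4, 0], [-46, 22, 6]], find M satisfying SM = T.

S is on the left of M, so left-multiply by S⁻¹: M = S⁻¹T.
S has determinant 12; S⁻¹ = [[-2/3, -1/6], [1/2, 0]].
M = S⁻¹T = [[-2/3, -1/6], [1/2, 0]] · [[4, -4, 0], [-46, 22, 6]] = [[5, -1, -1], [2, -2, 0]].

M = [[5, -1, -1], [2, -2, 0]]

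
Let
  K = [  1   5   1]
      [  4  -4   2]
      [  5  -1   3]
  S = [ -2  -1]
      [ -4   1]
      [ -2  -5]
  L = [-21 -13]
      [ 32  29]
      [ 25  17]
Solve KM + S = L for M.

M = [[2, 5], [-5, -3], [4, -2]]

KM = L − S = [[-19, -12], [36, 28], [27, 22]].
Left-multiplying both sides by K⁻¹ gives M = K⁻¹(L − S).
K has determinant -4; K⁻¹ = [[5/2, 4, -7/2], [1/2, 1/2, -1/2], [-4, -13/2, 6]].
M = K⁻¹(L − S) = [[2, 5], [-5, -3], [4, -2]].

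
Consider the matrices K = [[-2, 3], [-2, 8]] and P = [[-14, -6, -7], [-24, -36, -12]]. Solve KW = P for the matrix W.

W = [[4, -6, 2], [-2, -6, -1]]

K is on the left of W, so left-multiply by K⁻¹: W = K⁻¹P.
det K = -10, so K⁻¹ = [[-4/5, 3/10], [-1/5, 1/5]].
W = K⁻¹P = [[-4/5, 3/10], [-1/5, 1/5]] · [[-14, -6, -7], [-24, -36, -12]] = [[4, -6, 2], [-2, -6, -1]].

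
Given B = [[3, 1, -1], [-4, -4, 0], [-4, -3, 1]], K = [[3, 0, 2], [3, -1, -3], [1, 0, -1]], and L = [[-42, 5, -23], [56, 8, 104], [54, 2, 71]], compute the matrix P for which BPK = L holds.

Isolating P: multiply by B⁻¹ from the left and K⁻¹ from the right, so P = B⁻¹LK⁻¹.
B has determinant -4; B⁻¹ = [[1, -1/2, 1], [-1, 1/4, -1], [1, -5/4, 2]].
K has determinant 5; K⁻¹ = [[1/5, 0, 2/5], [0, -1, 3], [1/5, 0, -3/5]].
B⁻¹L = [[-16, 3, -4], [2, -5, -22], [-4, -1, -11]].
P = (B⁻¹L)K⁻¹ = [[-4, -3, 5], [-4, 5, -1], [-3, 1, 2]].

P = [[-4, -3, 5], [-4, 5, -1], [-3, 1, 2]]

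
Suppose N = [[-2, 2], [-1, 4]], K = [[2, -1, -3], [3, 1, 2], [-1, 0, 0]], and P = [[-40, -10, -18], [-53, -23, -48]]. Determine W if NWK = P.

Isolating W: multiply by N⁻¹ from the left and K⁻¹ from the right, so W = N⁻¹PK⁻¹.
N has determinant -6; N⁻¹ = [[-2/3, 1/3], [-1/6, 1/3]].
det K = -1; the adjugate gives K⁻¹ = [[0, 0, -1], [2, 3, 13], [-1, -1, -5]].
N⁻¹P = [[9, -1, -4], [-11, -6, -13]].
W = (N⁻¹P)K⁻¹ = [[2, 1, -2], [1, -5, -2]].

W = [[2, 1, -2], [1, -5, -2]]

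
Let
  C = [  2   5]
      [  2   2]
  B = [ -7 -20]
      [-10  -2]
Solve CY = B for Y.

Left-multiplying both sides by C⁻¹ gives Y = C⁻¹B.
C has determinant -6; C⁻¹ = [[-1/3, 5/6], [1/3, -1/3]].
Y = C⁻¹B = [[-1/3, 5/6], [1/3, -1/3]] · [[-7, -20], [-10, -2]] = [[-6, 5], [1, -6]].

Y = [[-6, 5], [1, -6]]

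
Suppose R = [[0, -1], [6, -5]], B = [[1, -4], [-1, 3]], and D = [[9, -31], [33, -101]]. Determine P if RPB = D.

Isolating P: multiply by R⁻¹ from the left and B⁻¹ from the right, so P = R⁻¹DB⁻¹.
R has determinant 6; R⁻¹ = [[-5/6, 1/6], [-1, 0]].
det B = -1, so B⁻¹ = [[-3, -4], [-1, -1]].
R⁻¹D = [[-2, 9], [-9, 31]].
P = (R⁻¹D)B⁻¹ = [[-3, -1], [-4, 5]].

P = [[-3, -1], [-4, 5]]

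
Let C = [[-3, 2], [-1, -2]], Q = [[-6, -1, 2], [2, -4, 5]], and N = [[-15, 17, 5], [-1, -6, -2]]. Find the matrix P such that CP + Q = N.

CP = N − Q = [[-9, 18, 3], [-3, -2, -7]].
Since C multiplies P on the left, P = C⁻¹(N − Q).
det C = 8; the adjugate gives C⁻¹ = [[-1/4, -1/4], [1/8, -3/8]].
P = C⁻¹(N − Q) = [[3, -4, 1], [0, 3, 3]].

P = [[3, -4, 1], [0, 3, 3]]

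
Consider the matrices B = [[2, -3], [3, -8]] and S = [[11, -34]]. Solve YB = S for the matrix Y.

Y = [[-2, 5]]

Since B sits to the right of Y, Y = SB⁻¹.
B has determinant -7; B⁻¹ = [[8/7, -3/7], [3/7, -2/7]].
Y = SB⁻¹ = [[11, -34]] · [[8/7, -3/7], [3/7, -2/7]] = [[-2, 5]].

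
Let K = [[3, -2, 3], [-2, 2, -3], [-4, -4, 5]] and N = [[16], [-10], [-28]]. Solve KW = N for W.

W = [[6], [1], [0]]

Left-multiplying both sides by K⁻¹ gives W = K⁻¹N.
K has determinant -2; K⁻¹ = [[1, 1, 0], [-11, -27/2, -3/2], [-8, -10, -1]].
W = K⁻¹N = [[1, 1, 0], [-11, -27/2, -3/2], [-8, -10, -1]] · [[16], [-10], [-28]] = [[6], [1], [0]].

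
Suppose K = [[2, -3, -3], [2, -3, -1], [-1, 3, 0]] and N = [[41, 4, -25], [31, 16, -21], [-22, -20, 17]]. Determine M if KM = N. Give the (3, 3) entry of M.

2

K is on the left of M, so left-multiply by K⁻¹: M = K⁻¹N.
K has determinant -6; K⁻¹ = [[-1/2, 3/2, 1], [-1/6, 1/2, 2/3], [-1/2, 1/2, 0]].
M = K⁻¹N = [[-1/2, 3/2, 1], [-1/6, 1/2, 2/3], [-1/2, 1/2, 0]] · [[41, 4, -25], [31, 16, -21], [-22, -20, 17]] = [[4, 2, -2], [-6, -6, 5], [-5, 6, 2]].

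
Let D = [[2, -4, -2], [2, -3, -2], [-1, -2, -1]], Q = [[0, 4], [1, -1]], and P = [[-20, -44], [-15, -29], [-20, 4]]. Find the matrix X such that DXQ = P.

X = [[-2, 5], [5, 5], [-4, 5]]

X = D⁻¹PQ⁻¹ (apply D⁻¹ on the left and Q⁻¹ on the right).
D has determinant -4; D⁻¹ = [[1/4, 0, -1/2], [-1, 1, 0], [7/4, -2, -1/2]].
det Q = -4, so Q⁻¹ = [[1/4, 1], [1/4, 0]].
D⁻¹P = [[5, -13], [5, 15], [5, -21]].
X = (D⁻¹P)Q⁻¹ = [[-2, 5], [5, 5], [-4, 5]].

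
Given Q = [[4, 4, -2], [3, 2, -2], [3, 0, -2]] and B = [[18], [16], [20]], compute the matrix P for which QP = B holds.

Left-multiplying both sides by Q⁻¹ gives P = Q⁻¹B.
det Q = -4, so Q⁻¹ = [[1, -2, 1], [0, 1/2, -1/2], [3/2, -3, 1]].
P = Q⁻¹B = [[1, -2, 1], [0, 1/2, -1/2], [3/2, -3, 1]] · [[18], [16], [20]] = [[6], [-2], [-1]].

P = [[6], [-2], [-1]]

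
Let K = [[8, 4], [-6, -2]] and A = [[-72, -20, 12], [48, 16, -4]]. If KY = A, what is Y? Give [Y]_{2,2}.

K is on the left of Y, so left-multiply by K⁻¹: Y = K⁻¹A.
det K = 8, so K⁻¹ = [[-1/4, -1/2], [3/4, 1]].
Y = K⁻¹A = [[-1/4, -1/2], [3/4, 1]] · [[-72, -20, 12], [48, 16, -4]] = [[-6, -3, -1], [-6, 1, 5]].

1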